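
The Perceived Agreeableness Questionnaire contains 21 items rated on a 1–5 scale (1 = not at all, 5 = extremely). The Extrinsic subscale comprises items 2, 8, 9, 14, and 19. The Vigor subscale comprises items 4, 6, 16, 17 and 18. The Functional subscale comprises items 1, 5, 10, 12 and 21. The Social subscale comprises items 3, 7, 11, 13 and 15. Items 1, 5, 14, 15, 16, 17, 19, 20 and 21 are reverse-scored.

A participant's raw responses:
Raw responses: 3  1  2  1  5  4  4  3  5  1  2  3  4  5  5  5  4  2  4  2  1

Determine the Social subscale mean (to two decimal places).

Social items: 3, 7, 11, 13, 15.
Of these, item 15 is reverse-scored; on a 1–5 scale, reversed = 6 − raw.
  item 3: 2
  item 7: 4
  item 11: 2
  item 13: 4
  item 15: 6 − 5 = 1
Sum = 2 + 4 + 2 + 4 + 1 = 13
Mean = 13 / 5 = 2.60

2.60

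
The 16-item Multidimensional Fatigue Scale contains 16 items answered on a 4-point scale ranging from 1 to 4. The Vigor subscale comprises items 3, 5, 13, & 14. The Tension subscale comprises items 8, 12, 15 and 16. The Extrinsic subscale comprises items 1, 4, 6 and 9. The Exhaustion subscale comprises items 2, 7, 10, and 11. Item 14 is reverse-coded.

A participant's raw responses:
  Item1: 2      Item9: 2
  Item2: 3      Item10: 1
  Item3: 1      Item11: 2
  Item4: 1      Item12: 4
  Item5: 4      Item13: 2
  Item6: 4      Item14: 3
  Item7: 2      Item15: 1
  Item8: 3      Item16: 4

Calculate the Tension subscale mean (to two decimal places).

3.00

Tension items: 8, 12, 15, 16.
  item 8: 3
  item 12: 4
  item 15: 1
  item 16: 4
Sum = 3 + 4 + 1 + 4 = 12
Mean = 12 / 4 = 3.00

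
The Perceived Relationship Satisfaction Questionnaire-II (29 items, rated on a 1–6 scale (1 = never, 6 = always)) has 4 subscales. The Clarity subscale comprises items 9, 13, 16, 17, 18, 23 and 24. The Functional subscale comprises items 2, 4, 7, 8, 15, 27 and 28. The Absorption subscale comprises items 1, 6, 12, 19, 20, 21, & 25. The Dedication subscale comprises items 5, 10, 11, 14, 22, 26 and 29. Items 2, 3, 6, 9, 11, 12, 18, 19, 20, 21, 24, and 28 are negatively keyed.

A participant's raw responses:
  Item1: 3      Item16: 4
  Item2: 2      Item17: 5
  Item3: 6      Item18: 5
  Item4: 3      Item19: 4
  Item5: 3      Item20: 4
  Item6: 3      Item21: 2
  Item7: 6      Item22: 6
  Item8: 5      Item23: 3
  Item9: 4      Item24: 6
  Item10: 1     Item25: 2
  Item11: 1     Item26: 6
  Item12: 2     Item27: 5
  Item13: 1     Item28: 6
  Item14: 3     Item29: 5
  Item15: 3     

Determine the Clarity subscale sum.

19

Clarity items: 9, 13, 16, 17, 18, 23, 24.
Of these, items 9, 18, & 24 are negatively keyed; reversed = (1+6) − raw = 7 − raw.
  item 9: 7 − 4 = 3
  item 13: 1
  item 16: 4
  item 17: 5
  item 18: 7 − 5 = 2
  item 23: 3
  item 24: 7 − 6 = 1
Sum = 3 + 1 + 4 + 5 + 2 + 3 + 1 = 19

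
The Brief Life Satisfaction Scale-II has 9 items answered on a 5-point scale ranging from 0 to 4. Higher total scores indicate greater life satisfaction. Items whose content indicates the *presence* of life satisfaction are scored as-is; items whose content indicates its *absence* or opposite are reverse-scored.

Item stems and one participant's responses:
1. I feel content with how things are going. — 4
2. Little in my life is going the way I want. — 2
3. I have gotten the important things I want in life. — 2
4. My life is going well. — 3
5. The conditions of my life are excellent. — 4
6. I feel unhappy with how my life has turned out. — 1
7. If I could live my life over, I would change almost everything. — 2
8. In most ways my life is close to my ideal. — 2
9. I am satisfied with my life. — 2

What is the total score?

24

Items 2, 6, 7 describe the absence/opposite of life satisfaction → reverse-score.
on a 0–4 scale, reversed = 4 − raw.
  item 1: 4
  item 2: 4 − 2 = 2
  item 3: 2
  item 4: 3
  item 5: 4
  item 6: 4 − 1 = 3
  item 7: 4 − 2 = 2
  item 8: 2
  item 9: 2
Total = 4 + 2 + 2 + 3 + 4 + 3 + 2 + 2 + 2 = 24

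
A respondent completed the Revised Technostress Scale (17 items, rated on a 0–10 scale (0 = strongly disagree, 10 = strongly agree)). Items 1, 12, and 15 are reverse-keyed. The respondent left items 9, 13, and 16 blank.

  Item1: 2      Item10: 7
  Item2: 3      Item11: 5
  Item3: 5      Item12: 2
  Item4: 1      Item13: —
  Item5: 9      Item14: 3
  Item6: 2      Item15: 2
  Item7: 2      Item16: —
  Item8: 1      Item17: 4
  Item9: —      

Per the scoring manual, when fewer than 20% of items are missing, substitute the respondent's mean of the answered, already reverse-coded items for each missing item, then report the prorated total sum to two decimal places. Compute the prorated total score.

80.14

Reverse-coded (reversed = (0+10) − raw = 10 − raw):
  item 1: 10 − 2 = 8
  item 12: 10 − 2 = 8
  item 15: 10 − 2 = 8
Completed scored items (14 of 17): 8, 3, 5, 1, 9, 2, 2, 1, 7, 5, 8, 3, 8, 4; sum = 66.
Person mean = 66 / 14 ≈ 4.7143
Prorated total = (66 / 14) × 17 = 80.14 (to 2 dp)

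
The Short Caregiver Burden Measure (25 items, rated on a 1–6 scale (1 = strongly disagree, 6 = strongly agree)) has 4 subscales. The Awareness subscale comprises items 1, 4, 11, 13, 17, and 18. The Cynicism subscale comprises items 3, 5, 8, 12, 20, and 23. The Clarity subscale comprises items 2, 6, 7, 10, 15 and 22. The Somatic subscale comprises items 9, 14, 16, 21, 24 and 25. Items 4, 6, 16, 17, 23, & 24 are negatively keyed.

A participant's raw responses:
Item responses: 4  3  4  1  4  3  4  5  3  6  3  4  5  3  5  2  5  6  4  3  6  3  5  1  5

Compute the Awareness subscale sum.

Awareness items: 1, 4, 11, 13, 17, 18.
Of these, items 4 & 17 are negatively keyed; reverse-coded value = 7 − response.
  item 1: 4
  item 4: 7 − 1 = 6
  item 11: 3
  item 13: 5
  item 17: 7 − 5 = 2
  item 18: 6
Sum = 4 + 6 + 3 + 5 + 2 + 6 = 26

26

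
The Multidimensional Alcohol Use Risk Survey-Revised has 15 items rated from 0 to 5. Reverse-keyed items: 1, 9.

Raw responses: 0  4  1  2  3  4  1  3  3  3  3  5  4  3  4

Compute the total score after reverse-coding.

47

Raw sum = 43. Reverse-keyed items: 1, 9; their raw sum = 3.
Each reversal replaces raw with 5 − raw, changing the total by 5 − 2·raw per item.
Total = 43 + 2·5 − 2·3 = 43 + 10 − 6 = 47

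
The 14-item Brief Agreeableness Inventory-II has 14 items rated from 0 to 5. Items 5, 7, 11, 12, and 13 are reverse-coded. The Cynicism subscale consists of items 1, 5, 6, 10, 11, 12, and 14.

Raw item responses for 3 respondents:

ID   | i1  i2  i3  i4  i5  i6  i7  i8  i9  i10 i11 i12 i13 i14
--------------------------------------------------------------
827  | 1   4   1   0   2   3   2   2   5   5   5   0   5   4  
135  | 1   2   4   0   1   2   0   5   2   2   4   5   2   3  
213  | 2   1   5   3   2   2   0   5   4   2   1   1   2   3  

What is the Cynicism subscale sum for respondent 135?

13

Respondent 135 raw: 1, 2, 4, 0, 1, 2, 0, 5, 2, 2, 4, 5, 2, 3.
Cynicism items: 1, 5, 6, 10, 11, 12, 14.
Reverse-coded (reversed = (0+5) − raw = 5 − raw):
  item 1: 1
  item 5: 5 − 1 = 4
  item 6: 2
  item 10: 2
  item 11: 5 − 4 = 1
  item 12: 5 − 5 = 0
  item 14: 3
Sum = 1 + 4 + 2 + 2 + 1 + 0 + 3 = 13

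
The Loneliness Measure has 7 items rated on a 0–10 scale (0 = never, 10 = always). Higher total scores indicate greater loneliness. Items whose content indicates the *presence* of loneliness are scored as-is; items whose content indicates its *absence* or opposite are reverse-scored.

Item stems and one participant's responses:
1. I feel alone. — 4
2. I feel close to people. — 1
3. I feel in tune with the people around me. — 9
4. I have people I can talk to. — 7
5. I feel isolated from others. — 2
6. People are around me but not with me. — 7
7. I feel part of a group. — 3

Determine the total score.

33

Items 2, 3, 4, 7 describe the absence/opposite of loneliness → reverse-score.
reverse-coded value = 10 − response.
  item 1: 4
  item 2: 10 − 1 = 9
  item 3: 10 − 9 = 1
  item 4: 10 − 7 = 3
  item 5: 2
  item 6: 7
  item 7: 10 − 3 = 7
Total = 4 + 9 + 1 + 3 + 2 + 7 + 7 = 33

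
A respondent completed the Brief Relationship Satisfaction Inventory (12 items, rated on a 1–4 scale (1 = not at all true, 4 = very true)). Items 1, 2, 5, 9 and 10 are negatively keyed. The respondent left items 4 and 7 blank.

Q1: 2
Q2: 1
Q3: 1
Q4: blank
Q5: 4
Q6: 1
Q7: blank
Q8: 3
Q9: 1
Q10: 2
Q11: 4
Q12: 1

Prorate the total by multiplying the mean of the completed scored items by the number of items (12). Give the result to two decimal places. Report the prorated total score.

30.00

Reverse-coded (on a 1–4 scale, reversed = 5 − raw):
  item 1: 5 − 2 = 3
  item 2: 5 − 1 = 4
  item 5: 5 − 4 = 1
  item 9: 5 − 1 = 4
  item 10: 5 − 2 = 3
Completed scored items (10 of 12): 3, 4, 1, 1, 1, 3, 4, 3, 4, 1; sum = 25.
Person mean = 25 / 10 ≈ 2.5000
Prorated total = (25 / 10) × 12 = 30.00 (to 2 dp)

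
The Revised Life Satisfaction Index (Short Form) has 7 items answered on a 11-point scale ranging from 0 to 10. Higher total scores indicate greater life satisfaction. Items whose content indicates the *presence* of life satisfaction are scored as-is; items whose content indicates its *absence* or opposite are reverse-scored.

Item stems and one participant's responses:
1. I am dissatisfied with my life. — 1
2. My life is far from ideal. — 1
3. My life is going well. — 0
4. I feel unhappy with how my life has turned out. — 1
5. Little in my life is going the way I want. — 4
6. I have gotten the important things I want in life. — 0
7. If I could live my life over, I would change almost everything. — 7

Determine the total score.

36

Items 1, 2, 4, 5, 7 describe the absence/opposite of life satisfaction → reverse-score.
on a 0–10 scale, reversed = 10 − raw.
  item 1: 10 − 1 = 9
  item 2: 10 − 1 = 9
  item 3: 0
  item 4: 10 − 1 = 9
  item 5: 10 − 4 = 6
  item 6: 0
  item 7: 10 − 7 = 3
Total = 9 + 9 + 0 + 9 + 6 + 0 + 3 = 36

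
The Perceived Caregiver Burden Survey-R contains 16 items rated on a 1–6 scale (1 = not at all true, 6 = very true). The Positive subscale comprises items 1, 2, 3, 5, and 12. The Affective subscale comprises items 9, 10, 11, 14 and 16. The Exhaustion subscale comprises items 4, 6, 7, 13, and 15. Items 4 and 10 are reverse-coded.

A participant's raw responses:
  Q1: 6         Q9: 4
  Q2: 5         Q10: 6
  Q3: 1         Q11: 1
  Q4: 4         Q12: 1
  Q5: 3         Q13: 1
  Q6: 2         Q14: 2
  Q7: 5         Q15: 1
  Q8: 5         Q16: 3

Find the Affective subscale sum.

11

Affective items: 9, 10, 11, 14, 16.
Of these, item 10 is reverse-coded; reversed = (1+6) − raw = 7 − raw.
  item 9: 4
  item 10: 7 − 6 = 1
  item 11: 1
  item 14: 2
  item 16: 3
Sum = 4 + 1 + 1 + 2 + 3 = 11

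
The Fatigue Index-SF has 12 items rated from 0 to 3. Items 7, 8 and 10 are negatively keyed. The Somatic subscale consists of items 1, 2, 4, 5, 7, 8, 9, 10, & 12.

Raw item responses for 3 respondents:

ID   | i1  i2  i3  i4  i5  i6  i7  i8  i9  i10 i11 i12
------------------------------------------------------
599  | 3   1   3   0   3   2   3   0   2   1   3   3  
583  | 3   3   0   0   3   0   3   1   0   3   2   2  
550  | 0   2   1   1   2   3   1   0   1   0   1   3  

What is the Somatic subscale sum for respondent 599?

17

Respondent 599 raw: 3, 1, 3, 0, 3, 2, 3, 0, 2, 1, 3, 3.
Somatic items: 1, 2, 4, 5, 7, 8, 9, 10, 12.
Reverse-coded (reversed = (0+3) − raw = 3 − raw):
  item 1: 3
  item 2: 1
  item 4: 0
  item 5: 3
  item 7: 3 − 3 = 0
  item 8: 3 − 0 = 3
  item 9: 2
  item 10: 3 − 1 = 2
  item 12: 3
Sum = 3 + 1 + 0 + 3 + 0 + 3 + 2 + 2 + 3 = 17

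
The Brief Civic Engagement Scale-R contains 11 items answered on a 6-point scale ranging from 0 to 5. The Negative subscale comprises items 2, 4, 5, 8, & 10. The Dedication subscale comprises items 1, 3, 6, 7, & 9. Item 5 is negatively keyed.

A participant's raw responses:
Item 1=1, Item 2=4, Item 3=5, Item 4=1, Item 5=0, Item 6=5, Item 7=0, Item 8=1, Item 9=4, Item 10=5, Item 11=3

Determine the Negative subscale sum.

16

Negative items: 2, 4, 5, 8, 10.
Of these, item 5 is negatively keyed; on a 0–5 scale, reversed = 5 − raw.
  item 2: 4
  item 4: 1
  item 5: 5 − 0 = 5
  item 8: 1
  item 10: 5
Sum = 4 + 1 + 5 + 1 + 5 = 16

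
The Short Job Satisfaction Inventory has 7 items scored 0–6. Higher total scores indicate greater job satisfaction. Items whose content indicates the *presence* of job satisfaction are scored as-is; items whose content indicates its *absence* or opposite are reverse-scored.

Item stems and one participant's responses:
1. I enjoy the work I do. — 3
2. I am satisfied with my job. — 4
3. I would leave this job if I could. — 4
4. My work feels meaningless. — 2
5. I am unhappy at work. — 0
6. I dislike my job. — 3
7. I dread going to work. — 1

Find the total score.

27

Items 3, 4, 5, 6, 7 describe the absence/opposite of job satisfaction → reverse-score.
reversed = (0+6) − raw = 6 − raw.
  item 1: 3
  item 2: 4
  item 3: 6 − 4 = 2
  item 4: 6 − 2 = 4
  item 5: 6 − 0 = 6
  item 6: 6 − 3 = 3
  item 7: 6 − 1 = 5
Total = 3 + 4 + 2 + 4 + 6 + 3 + 5 = 27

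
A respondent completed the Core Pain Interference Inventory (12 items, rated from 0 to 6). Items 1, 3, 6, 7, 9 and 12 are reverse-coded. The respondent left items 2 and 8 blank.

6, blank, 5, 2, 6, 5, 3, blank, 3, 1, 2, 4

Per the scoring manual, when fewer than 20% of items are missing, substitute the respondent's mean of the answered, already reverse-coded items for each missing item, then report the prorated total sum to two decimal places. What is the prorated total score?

Reverse-coded (reversed = (0+6) − raw = 6 − raw):
  item 1: 6 − 6 = 0
  item 3: 6 − 5 = 1
  item 6: 6 − 5 = 1
  item 7: 6 − 3 = 3
  item 9: 6 − 3 = 3
  item 12: 6 − 4 = 2
Completed scored items (10 of 12): 0, 1, 2, 6, 1, 3, 3, 1, 2, 2; sum = 21.
Person mean = 21 / 10 ≈ 2.1000
Prorated total = (21 / 10) × 12 = 25.20 (to 2 dp)

25.20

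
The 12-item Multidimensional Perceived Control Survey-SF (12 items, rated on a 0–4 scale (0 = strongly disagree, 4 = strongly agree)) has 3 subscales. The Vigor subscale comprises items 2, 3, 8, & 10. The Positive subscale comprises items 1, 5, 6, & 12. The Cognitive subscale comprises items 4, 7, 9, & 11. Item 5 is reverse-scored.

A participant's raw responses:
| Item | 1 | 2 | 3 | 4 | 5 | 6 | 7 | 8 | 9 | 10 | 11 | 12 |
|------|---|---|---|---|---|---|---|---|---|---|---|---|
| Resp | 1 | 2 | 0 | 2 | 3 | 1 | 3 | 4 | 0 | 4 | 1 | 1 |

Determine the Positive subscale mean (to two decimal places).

1.00

Positive items: 1, 5, 6, 12.
Of these, item 5 is reverse-scored; on a 0–4 scale, reversed = 4 − raw.
  item 1: 1
  item 5: 4 − 3 = 1
  item 6: 1
  item 12: 1
Sum = 1 + 1 + 1 + 1 = 4
Mean = 4 / 4 = 1.00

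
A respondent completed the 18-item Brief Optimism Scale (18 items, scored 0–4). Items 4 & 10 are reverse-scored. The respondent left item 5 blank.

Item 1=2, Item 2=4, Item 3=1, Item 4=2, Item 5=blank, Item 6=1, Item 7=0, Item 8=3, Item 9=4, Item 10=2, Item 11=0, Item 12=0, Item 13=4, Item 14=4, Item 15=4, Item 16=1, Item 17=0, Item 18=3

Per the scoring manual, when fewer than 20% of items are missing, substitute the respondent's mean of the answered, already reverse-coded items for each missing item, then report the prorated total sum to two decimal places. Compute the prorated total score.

Reverse-coded (on a 0–4 scale, reversed = 4 − raw):
  item 4: 4 − 2 = 2
  item 10: 4 − 2 = 2
Completed scored items (17 of 18): 2, 4, 1, 2, 1, 0, 3, 4, 2, 0, 0, 4, 4, 4, 1, 0, 3; sum = 35.
Person mean = 35 / 17 ≈ 2.0588
Prorated total = (35 / 17) × 18 = 37.06 (to 2 dp)

37.06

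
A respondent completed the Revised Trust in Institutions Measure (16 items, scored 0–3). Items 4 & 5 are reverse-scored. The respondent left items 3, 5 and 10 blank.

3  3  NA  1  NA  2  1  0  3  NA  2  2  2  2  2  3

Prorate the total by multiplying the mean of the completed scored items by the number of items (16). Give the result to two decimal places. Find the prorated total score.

33.23

Reverse-coded (reverse-coded value = 3 − response):
  item 4: 3 − 1 = 2
Completed scored items (13 of 16): 3, 3, 2, 2, 1, 0, 3, 2, 2, 2, 2, 2, 3; sum = 27.
Person mean = 27 / 13 ≈ 2.0769
Prorated total = (27 / 13) × 16 = 33.23 (to 2 dp)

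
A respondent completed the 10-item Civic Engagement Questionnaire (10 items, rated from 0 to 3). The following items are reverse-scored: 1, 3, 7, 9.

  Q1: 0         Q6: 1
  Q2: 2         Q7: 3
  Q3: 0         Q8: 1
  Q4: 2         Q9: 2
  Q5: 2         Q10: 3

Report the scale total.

18

Reversing items 1, 3, 7 and 9 with 3 − raw:
Total = (3−0) + 2 + (3−0) + 2 + 2 + 1 + (3−3) + 1 + (3−2) + 3
      = 3 + 2 + 3 + 2 + 2 + 1 + 0 + 1 + 1 + 3 = 18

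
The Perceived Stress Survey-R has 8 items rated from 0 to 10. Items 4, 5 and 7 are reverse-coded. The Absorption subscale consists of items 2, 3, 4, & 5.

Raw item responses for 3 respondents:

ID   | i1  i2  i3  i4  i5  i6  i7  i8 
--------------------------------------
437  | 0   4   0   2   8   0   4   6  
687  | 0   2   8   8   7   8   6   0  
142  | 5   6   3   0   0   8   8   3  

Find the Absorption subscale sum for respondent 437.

Respondent 437 raw: 0, 4, 0, 2, 8, 0, 4, 6.
Absorption items: 2, 3, 4, 5.
Reverse-coded (reversed = (0+10) − raw = 10 − raw):
  item 2: 4
  item 3: 0
  item 4: 10 − 2 = 8
  item 5: 10 − 8 = 2
Sum = 4 + 0 + 8 + 2 = 14

14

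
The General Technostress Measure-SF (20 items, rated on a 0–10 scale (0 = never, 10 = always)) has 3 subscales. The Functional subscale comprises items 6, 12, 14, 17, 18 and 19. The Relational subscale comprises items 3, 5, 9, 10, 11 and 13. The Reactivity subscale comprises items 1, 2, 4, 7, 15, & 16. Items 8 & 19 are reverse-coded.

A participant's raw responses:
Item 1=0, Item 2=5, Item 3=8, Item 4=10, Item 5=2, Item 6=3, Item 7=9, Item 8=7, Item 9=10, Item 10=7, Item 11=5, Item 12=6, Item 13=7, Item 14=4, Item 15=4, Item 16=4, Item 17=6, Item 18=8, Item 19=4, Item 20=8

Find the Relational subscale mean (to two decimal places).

Relational items: 3, 5, 9, 10, 11, 13.
  item 3: 8
  item 5: 2
  item 9: 10
  item 10: 7
  item 11: 5
  item 13: 7
Sum = 8 + 2 + 10 + 7 + 5 + 7 = 39
Mean = 39 / 6 = 6.50

6.50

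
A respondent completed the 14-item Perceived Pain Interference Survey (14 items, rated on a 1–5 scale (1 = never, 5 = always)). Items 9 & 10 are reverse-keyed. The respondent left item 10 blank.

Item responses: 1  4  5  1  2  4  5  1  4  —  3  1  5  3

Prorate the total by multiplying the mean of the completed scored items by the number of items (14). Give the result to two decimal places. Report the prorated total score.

Reverse-coded (reverse-coded value = 6 − response):
  item 9: 6 − 4 = 2
Completed scored items (13 of 14): 1, 4, 5, 1, 2, 4, 5, 1, 2, 3, 1, 5, 3; sum = 37.
Person mean = 37 / 13 ≈ 2.8462
Prorated total = (37 / 13) × 14 = 39.85 (to 2 dp)

39.85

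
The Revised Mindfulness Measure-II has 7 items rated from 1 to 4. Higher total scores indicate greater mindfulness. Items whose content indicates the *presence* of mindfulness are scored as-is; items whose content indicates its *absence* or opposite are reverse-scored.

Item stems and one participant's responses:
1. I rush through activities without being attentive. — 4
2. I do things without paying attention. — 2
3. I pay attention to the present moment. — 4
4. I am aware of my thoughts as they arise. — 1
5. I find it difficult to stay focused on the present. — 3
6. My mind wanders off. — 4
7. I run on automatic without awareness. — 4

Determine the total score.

13

Items 1, 2, 5, 6, 7 describe the absence/opposite of mindfulness → reverse-score.
on a 1–4 scale, reversed = 5 − raw.
  item 1: 5 − 4 = 1
  item 2: 5 − 2 = 3
  item 3: 4
  item 4: 1
  item 5: 5 − 3 = 2
  item 6: 5 − 4 = 1
  item 7: 5 − 4 = 1
Total = 1 + 3 + 4 + 1 + 2 + 1 + 1 = 13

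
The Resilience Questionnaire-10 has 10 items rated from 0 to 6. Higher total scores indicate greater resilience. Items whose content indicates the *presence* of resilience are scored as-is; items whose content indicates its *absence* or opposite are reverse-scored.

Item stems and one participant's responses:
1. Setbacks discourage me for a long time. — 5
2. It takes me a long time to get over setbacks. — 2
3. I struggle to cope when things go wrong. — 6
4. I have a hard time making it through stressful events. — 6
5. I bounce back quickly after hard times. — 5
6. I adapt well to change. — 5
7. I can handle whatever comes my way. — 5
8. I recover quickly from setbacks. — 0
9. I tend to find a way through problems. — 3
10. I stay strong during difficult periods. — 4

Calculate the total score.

27

Items 1, 2, 3, 4 describe the absence/opposite of resilience → reverse-score.
reversed = (0+6) − raw = 6 − raw.
  item 1: 6 − 5 = 1
  item 2: 6 − 2 = 4
  item 3: 6 − 6 = 0
  item 4: 6 − 6 = 0
  item 5: 5
  item 6: 5
  item 7: 5
  item 8: 0
  item 9: 3
  item 10: 4
Total = 1 + 4 + 0 + 0 + 5 + 5 + 5 + 0 + 3 + 4 = 27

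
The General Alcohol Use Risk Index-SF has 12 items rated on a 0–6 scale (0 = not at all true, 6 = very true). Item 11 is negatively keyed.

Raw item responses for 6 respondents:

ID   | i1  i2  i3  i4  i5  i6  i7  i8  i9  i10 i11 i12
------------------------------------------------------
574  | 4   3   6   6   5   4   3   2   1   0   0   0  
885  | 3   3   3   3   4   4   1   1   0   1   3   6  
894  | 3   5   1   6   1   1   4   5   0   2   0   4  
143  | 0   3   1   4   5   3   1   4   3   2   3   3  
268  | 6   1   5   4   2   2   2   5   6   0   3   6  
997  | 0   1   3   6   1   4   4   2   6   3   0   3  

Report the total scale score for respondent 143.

Respondent 143 raw: 0, 3, 1, 4, 5, 3, 1, 4, 3, 2, 3, 3.
Reverse-coded (on a 0–6 scale, reversed = 6 − raw):
  item 1: 0
  item 2: 3
  item 3: 1
  item 4: 4
  item 5: 5
  item 6: 3
  item 7: 1
  item 8: 4
  item 9: 3
  item 10: 2
  item 11: 6 − 3 = 3
  item 12: 3
Sum = 0 + 3 + 1 + 4 + 5 + 3 + 1 + 4 + 3 + 2 + 3 + 3 = 32

32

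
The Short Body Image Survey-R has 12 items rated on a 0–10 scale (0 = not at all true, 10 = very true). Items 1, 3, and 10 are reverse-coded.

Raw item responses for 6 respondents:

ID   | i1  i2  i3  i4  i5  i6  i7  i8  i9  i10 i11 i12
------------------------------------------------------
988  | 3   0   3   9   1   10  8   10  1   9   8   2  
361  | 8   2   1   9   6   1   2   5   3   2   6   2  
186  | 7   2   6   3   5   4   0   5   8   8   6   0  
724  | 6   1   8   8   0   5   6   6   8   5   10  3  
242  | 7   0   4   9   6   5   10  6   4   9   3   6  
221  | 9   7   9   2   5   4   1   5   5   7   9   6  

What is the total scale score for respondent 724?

58

Respondent 724 raw: 6, 1, 8, 8, 0, 5, 6, 6, 8, 5, 10, 3.
Reverse-coded (on a 0–10 scale, reversed = 10 − raw):
  item 1: 10 − 6 = 4
  item 2: 1
  item 3: 10 − 8 = 2
  item 4: 8
  item 5: 0
  item 6: 5
  item 7: 6
  item 8: 6
  item 9: 8
  item 10: 10 − 5 = 5
  item 11: 10
  item 12: 3
Sum = 4 + 1 + 2 + 8 + 0 + 5 + 6 + 6 + 8 + 5 + 10 + 3 = 58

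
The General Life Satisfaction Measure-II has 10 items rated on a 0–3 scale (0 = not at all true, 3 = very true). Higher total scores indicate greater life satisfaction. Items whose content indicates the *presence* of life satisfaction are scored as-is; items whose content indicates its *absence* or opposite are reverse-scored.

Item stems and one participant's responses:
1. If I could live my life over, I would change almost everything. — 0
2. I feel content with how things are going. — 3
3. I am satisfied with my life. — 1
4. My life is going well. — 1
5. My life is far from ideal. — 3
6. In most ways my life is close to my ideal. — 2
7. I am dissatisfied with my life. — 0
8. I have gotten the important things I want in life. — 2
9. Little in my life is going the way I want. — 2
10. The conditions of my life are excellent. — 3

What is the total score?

19

Items 1, 5, 7, 9 describe the absence/opposite of life satisfaction → reverse-score.
on a 0–3 scale, reversed = 3 − raw.
  item 1: 3 − 0 = 3
  item 2: 3
  item 3: 1
  item 4: 1
  item 5: 3 − 3 = 0
  item 6: 2
  item 7: 3 − 0 = 3
  item 8: 2
  item 9: 3 − 2 = 1
  item 10: 3
Total = 3 + 3 + 1 + 1 + 0 + 2 + 3 + 2 + 1 + 3 = 19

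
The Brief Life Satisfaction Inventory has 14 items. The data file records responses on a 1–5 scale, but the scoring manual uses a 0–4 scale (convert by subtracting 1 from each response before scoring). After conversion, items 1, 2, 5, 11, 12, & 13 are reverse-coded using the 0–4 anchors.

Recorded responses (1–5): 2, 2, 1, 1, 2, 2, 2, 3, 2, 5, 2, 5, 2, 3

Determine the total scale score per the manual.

26

Convert to 0–4: 1, 1, 0, 0, 1, 1, 1, 2, 1, 4, 1, 4, 1, 2
Reverse-coded (reversed = (0+4) − raw = 4 − raw):
  item 1: 4 − 1 = 3
  item 2: 4 − 1 = 3
  item 5: 4 − 1 = 3
  item 11: 4 − 1 = 3
  item 12: 4 − 4 = 0
  item 13: 4 − 1 = 3
Scored: 3, 3, 0, 0, 3, 1, 1, 2, 1, 4, 3, 0, 3, 2
Total = 26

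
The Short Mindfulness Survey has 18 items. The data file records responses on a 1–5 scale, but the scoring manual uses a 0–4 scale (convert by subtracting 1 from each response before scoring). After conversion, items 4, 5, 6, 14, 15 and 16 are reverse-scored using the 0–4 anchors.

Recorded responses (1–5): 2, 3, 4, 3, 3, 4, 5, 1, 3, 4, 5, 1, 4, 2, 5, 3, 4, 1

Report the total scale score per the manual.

Convert to 0–4: 1, 2, 3, 2, 2, 3, 4, 0, 2, 3, 4, 0, 3, 1, 4, 2, 3, 0
Reverse-coded (on a 0–4 scale, reversed = 4 − raw):
  item 4: 4 − 2 = 2
  item 5: 4 − 2 = 2
  item 6: 4 − 3 = 1
  item 14: 4 − 1 = 3
  item 15: 4 − 4 = 0
  item 16: 4 − 2 = 2
Scored: 1, 2, 3, 2, 2, 1, 4, 0, 2, 3, 4, 0, 3, 3, 0, 2, 3, 0
Total = 35

35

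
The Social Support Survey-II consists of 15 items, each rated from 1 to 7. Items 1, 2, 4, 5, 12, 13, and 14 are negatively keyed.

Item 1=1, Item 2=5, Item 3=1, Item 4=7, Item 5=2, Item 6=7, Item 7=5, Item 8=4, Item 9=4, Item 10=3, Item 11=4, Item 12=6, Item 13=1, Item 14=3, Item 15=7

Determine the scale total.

66

Reverse-coded items (reverse-coded value = 8 − response):
  item 1: 8 − 1 = 7
  item 2: 8 − 5 = 3
  item 4: 8 − 7 = 1
  item 5: 8 − 2 = 6
  item 12: 8 − 6 = 2
  item 13: 8 − 1 = 7
  item 14: 8 − 3 = 5
Scored responses: 7, 3, 1, 1, 6, 7, 5, 4, 4, 3, 4, 2, 7, 5, 7
Total = 7 + 3 + 1 + 1 + 6 + 7 + 5 + 4 + 4 + 3 + 4 + 2 + 7 + 5 + 7 = 66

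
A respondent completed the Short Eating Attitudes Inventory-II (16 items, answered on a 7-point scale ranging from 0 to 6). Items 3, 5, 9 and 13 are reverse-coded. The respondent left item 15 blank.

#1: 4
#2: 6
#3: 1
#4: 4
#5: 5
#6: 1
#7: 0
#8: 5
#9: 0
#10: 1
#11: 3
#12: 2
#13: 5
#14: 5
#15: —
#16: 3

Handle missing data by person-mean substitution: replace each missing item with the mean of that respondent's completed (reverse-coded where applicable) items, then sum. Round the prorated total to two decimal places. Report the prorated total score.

50.13

Reverse-coded (on a 0–6 scale, reversed = 6 − raw):
  item 3: 6 − 1 = 5
  item 5: 6 − 5 = 1
  item 9: 6 − 0 = 6
  item 13: 6 − 5 = 1
Completed scored items (15 of 16): 4, 6, 5, 4, 1, 1, 0, 5, 6, 1, 3, 2, 1, 5, 3; sum = 47.
Person mean = 47 / 15 ≈ 3.1333
Prorated total = (47 / 15) × 16 = 50.13 (to 2 dp)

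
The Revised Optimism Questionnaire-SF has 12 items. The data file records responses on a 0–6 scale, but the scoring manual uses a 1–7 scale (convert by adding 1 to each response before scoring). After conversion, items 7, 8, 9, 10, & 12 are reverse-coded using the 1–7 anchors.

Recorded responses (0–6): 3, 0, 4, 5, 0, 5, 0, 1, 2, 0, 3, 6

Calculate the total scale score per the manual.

53

Convert to 1–7: 4, 1, 5, 6, 1, 6, 1, 2, 3, 1, 4, 7
Reverse-coded (reversed = (1+7) − raw = 8 − raw):
  item 7: 8 − 1 = 7
  item 8: 8 − 2 = 6
  item 9: 8 − 3 = 5
  item 10: 8 − 1 = 7
  item 12: 8 − 7 = 1
Scored: 4, 1, 5, 6, 1, 6, 7, 6, 5, 7, 4, 1
Total = 53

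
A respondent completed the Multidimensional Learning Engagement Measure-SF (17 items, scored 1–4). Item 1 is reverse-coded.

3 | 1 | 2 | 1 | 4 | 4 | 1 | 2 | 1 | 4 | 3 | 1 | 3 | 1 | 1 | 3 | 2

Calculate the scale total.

Raw sum = 37. Reverse-coded items: 1; their raw sum = 3.
Each reversal replaces raw with 5 − raw, changing the total by 5 − 2·raw per item.
Total = 37 + 1·5 − 2·3 = 37 + 5 − 6 = 36

36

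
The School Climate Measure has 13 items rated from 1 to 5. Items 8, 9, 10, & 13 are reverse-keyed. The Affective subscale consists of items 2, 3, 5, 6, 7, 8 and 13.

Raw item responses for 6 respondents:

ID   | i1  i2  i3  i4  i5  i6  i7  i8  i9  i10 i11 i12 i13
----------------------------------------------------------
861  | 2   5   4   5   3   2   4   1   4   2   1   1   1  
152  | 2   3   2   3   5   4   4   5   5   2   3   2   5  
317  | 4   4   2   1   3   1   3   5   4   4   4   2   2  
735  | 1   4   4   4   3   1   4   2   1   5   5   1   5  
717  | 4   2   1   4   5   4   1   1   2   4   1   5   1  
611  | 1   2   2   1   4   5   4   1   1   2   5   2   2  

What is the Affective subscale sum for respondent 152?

20

Respondent 152 raw: 2, 3, 2, 3, 5, 4, 4, 5, 5, 2, 3, 2, 5.
Affective items: 2, 3, 5, 6, 7, 8, 13.
Reverse-coded (reversed = (1+5) − raw = 6 − raw):
  item 2: 3
  item 3: 2
  item 5: 5
  item 6: 4
  item 7: 4
  item 8: 6 − 5 = 1
  item 13: 6 − 5 = 1
Sum = 3 + 2 + 5 + 4 + 4 + 1 + 1 = 20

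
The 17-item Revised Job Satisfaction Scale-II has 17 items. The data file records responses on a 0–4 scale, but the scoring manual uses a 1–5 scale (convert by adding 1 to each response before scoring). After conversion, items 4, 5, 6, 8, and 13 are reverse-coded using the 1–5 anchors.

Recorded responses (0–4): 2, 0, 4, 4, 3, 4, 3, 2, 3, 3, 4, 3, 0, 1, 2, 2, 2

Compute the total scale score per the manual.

Convert to 1–5: 3, 1, 5, 5, 4, 5, 4, 3, 4, 4, 5, 4, 1, 2, 3, 3, 3
Reverse-coded (reverse-coded value = 6 − response):
  item 4: 6 − 5 = 1
  item 5: 6 − 4 = 2
  item 6: 6 − 5 = 1
  item 8: 6 − 3 = 3
  item 13: 6 − 1 = 5
Scored: 3, 1, 5, 1, 2, 1, 4, 3, 4, 4, 5, 4, 5, 2, 3, 3, 3
Total = 53

53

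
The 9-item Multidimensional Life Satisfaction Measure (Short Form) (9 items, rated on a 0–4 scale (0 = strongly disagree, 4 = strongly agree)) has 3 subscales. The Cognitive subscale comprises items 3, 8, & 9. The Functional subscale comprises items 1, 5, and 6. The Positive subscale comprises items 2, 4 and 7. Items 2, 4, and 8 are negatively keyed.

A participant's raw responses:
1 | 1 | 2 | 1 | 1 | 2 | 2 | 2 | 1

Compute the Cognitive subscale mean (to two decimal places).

1.67

Cognitive items: 3, 8, 9.
Of these, item 8 is negatively keyed; on a 0–4 scale, reversed = 4 − raw.
  item 3: 2
  item 8: 4 − 2 = 2
  item 9: 1
Sum = 2 + 2 + 1 = 5
Mean = 5 / 3 = 1.67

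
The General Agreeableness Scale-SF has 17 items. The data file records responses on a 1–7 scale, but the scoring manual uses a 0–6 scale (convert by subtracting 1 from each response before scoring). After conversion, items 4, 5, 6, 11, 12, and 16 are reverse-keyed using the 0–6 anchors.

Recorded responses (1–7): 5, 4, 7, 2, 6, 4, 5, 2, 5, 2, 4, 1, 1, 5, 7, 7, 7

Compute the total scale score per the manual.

57

Convert to 0–6: 4, 3, 6, 1, 5, 3, 4, 1, 4, 1, 3, 0, 0, 4, 6, 6, 6
Reverse-coded (reverse-coded value = 6 − response):
  item 4: 6 − 1 = 5
  item 5: 6 − 5 = 1
  item 6: 6 − 3 = 3
  item 11: 6 − 3 = 3
  item 12: 6 − 0 = 6
  item 16: 6 − 6 = 0
Scored: 4, 3, 6, 5, 1, 3, 4, 1, 4, 1, 3, 6, 0, 4, 6, 0, 6
Total = 57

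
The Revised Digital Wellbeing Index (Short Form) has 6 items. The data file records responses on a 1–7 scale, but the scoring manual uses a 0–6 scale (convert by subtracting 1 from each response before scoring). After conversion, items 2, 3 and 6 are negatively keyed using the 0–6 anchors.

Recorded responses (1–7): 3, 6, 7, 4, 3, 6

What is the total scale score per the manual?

Convert to 0–6: 2, 5, 6, 3, 2, 5
Reverse-coded (reverse-coded value = 6 − response):
  item 2: 6 − 5 = 1
  item 3: 6 − 6 = 0
  item 6: 6 − 5 = 1
Scored: 2, 1, 0, 3, 2, 1
Total = 9

9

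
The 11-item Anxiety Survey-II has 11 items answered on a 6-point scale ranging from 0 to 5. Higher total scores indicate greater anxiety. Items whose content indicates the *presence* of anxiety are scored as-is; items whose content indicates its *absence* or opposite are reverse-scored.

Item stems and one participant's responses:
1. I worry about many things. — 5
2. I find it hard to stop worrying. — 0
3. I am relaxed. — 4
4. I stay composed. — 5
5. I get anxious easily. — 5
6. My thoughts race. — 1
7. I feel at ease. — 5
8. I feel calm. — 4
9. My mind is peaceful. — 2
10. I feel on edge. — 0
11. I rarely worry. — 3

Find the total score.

Items 3, 4, 7, 8, 9, 11 describe the absence/opposite of anxiety → reverse-score.
reversed = (0+5) − raw = 5 − raw.
  item 1: 5
  item 2: 0
  item 3: 5 − 4 = 1
  item 4: 5 − 5 = 0
  item 5: 5
  item 6: 1
  item 7: 5 − 5 = 0
  item 8: 5 − 4 = 1
  item 9: 5 − 2 = 3
  item 10: 0
  item 11: 5 − 3 = 2
Total = 5 + 0 + 1 + 0 + 5 + 1 + 0 + 1 + 3 + 0 + 2 = 18

18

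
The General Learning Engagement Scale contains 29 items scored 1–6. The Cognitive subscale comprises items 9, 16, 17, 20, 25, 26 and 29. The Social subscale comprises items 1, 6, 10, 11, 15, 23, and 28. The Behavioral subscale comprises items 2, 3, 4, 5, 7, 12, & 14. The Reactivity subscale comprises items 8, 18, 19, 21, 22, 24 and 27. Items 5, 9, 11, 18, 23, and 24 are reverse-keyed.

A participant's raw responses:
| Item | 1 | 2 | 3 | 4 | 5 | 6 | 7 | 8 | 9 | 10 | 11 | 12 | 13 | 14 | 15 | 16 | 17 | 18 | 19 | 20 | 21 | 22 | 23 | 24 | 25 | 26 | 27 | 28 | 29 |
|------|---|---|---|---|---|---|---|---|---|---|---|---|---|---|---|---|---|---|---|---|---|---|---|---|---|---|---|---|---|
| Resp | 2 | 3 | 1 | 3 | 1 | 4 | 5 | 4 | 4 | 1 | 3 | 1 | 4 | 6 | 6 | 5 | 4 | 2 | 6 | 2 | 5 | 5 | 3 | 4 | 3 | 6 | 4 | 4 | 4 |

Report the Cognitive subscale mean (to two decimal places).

3.86

Cognitive items: 9, 16, 17, 20, 25, 26, 29.
Of these, item 9 is reverse-keyed; on a 1–6 scale, reversed = 7 − raw.
  item 9: 7 − 4 = 3
  item 16: 5
  item 17: 4
  item 20: 2
  item 25: 3
  item 26: 6
  item 29: 4
Sum = 3 + 5 + 4 + 2 + 3 + 6 + 4 = 27
Mean = 27 / 7 = 3.86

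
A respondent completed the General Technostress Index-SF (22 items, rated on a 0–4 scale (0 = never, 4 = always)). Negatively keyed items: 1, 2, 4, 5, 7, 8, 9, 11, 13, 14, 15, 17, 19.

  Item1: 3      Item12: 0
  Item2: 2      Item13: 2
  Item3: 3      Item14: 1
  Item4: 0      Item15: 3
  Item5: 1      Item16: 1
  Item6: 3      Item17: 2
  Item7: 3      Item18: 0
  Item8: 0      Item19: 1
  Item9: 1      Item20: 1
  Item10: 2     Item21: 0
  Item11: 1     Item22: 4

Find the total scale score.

Apply reverse scoring (reversed = (0+4) − raw = 4 − raw):
  item 1: 4 − 3 = 1
  item 2: 4 − 2 = 2
  item 4: 4 − 0 = 4
  item 5: 4 − 1 = 3
  item 7: 4 − 3 = 1
  item 8: 4 − 0 = 4
  item 9: 4 − 1 = 3
  item 11: 4 − 1 = 3
  item 13: 4 − 2 = 2
  item 14: 4 − 1 = 3
  item 15: 4 − 3 = 1
  item 17: 4 − 2 = 2
  item 19: 4 − 1 = 3
Scored items: 1, 2, 3, 4, 3, 3, 1, 4, 3, 2, 3, 0, 2, 3, 1, 1, 2, 0, 3, 1, 0, 4
Total = 1 + 2 + 3 + 4 + 3 + 3 + 1 + 4 + 3 + 2 + 3 + 0 + 2 + 3 + 1 + 1 + 2 + 0 + 3 + 1 + 0 + 4 = 46

46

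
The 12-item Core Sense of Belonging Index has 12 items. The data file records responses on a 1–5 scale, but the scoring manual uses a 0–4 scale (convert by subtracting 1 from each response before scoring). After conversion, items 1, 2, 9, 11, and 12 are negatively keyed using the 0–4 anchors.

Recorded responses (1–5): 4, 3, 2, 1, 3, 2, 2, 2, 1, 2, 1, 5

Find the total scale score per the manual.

18

Convert to 0–4: 3, 2, 1, 0, 2, 1, 1, 1, 0, 1, 0, 4
Reverse-coded (reversed = (0+4) − raw = 4 − raw):
  item 1: 4 − 3 = 1
  item 2: 4 − 2 = 2
  item 9: 4 − 0 = 4
  item 11: 4 − 0 = 4
  item 12: 4 − 4 = 0
Scored: 1, 2, 1, 0, 2, 1, 1, 1, 4, 1, 4, 0
Total = 18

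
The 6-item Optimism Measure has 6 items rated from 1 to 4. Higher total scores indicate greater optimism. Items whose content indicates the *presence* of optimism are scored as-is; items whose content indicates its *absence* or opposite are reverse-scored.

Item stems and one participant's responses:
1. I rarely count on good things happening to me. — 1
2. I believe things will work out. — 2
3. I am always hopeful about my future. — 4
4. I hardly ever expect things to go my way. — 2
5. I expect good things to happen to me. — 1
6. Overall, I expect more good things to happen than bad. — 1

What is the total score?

15

Items 1, 4 describe the absence/opposite of optimism → reverse-score.
on a 1–4 scale, reversed = 5 − raw.
  item 1: 5 − 1 = 4
  item 2: 2
  item 3: 4
  item 4: 5 − 2 = 3
  item 5: 1
  item 6: 1
Total = 4 + 2 + 4 + 3 + 1 + 1 = 15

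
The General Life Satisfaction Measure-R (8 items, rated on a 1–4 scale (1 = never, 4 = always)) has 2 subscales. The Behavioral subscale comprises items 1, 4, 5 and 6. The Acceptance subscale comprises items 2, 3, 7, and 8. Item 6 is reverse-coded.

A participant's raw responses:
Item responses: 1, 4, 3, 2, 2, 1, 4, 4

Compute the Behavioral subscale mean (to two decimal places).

2.25

Behavioral items: 1, 4, 5, 6.
Of these, item 6 is reverse-coded; on a 1–4 scale, reversed = 5 − raw.
  item 1: 1
  item 4: 2
  item 5: 2
  item 6: 5 − 1 = 4
Sum = 1 + 2 + 2 + 4 = 9
Mean = 9 / 4 = 2.25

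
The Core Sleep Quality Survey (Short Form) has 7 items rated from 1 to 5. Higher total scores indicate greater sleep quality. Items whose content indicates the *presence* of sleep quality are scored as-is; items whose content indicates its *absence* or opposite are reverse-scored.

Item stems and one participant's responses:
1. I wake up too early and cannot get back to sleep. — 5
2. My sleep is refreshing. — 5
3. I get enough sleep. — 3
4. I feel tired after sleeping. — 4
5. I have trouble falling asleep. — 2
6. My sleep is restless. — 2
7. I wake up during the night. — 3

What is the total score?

22

Items 1, 4, 5, 6, 7 describe the absence/opposite of sleep quality → reverse-score.
reversed = (1+5) − raw = 6 − raw.
  item 1: 6 − 5 = 1
  item 2: 5
  item 3: 3
  item 4: 6 − 4 = 2
  item 5: 6 − 2 = 4
  item 6: 6 − 2 = 4
  item 7: 6 − 3 = 3
Total = 1 + 5 + 3 + 2 + 4 + 4 + 3 = 22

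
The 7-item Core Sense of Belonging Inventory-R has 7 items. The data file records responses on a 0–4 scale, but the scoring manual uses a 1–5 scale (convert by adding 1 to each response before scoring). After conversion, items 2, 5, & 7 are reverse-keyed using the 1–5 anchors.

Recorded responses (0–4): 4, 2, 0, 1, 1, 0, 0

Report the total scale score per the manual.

21

Convert to 1–5: 5, 3, 1, 2, 2, 1, 1
Reverse-coded (reverse-coded value = 6 − response):
  item 2: 6 − 3 = 3
  item 5: 6 − 2 = 4
  item 7: 6 − 1 = 5
Scored: 5, 3, 1, 2, 4, 1, 5
Total = 21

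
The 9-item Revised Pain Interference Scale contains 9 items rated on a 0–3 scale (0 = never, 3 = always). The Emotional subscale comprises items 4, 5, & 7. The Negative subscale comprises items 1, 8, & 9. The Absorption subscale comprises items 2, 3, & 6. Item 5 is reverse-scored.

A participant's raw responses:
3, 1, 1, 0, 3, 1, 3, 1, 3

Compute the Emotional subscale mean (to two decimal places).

1.00

Emotional items: 4, 5, 7.
Of these, item 5 is reverse-scored; reversed = (0+3) − raw = 3 − raw.
  item 4: 0
  item 5: 3 − 3 = 0
  item 7: 3
Sum = 0 + 0 + 3 = 3
Mean = 3 / 3 = 1.00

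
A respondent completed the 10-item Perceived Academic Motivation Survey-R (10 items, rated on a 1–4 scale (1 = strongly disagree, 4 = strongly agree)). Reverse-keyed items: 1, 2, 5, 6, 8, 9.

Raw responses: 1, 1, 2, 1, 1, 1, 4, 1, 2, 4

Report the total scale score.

Reversing items 1, 2, 5, 6, 8, and 9 with 5 − raw:
Total = (5−1) + (5−1) + 2 + 1 + (5−1) + (5−1) + 4 + (5−1) + (5−2) + 4
      = 4 + 4 + 2 + 1 + 4 + 4 + 4 + 4 + 3 + 4 = 34

34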